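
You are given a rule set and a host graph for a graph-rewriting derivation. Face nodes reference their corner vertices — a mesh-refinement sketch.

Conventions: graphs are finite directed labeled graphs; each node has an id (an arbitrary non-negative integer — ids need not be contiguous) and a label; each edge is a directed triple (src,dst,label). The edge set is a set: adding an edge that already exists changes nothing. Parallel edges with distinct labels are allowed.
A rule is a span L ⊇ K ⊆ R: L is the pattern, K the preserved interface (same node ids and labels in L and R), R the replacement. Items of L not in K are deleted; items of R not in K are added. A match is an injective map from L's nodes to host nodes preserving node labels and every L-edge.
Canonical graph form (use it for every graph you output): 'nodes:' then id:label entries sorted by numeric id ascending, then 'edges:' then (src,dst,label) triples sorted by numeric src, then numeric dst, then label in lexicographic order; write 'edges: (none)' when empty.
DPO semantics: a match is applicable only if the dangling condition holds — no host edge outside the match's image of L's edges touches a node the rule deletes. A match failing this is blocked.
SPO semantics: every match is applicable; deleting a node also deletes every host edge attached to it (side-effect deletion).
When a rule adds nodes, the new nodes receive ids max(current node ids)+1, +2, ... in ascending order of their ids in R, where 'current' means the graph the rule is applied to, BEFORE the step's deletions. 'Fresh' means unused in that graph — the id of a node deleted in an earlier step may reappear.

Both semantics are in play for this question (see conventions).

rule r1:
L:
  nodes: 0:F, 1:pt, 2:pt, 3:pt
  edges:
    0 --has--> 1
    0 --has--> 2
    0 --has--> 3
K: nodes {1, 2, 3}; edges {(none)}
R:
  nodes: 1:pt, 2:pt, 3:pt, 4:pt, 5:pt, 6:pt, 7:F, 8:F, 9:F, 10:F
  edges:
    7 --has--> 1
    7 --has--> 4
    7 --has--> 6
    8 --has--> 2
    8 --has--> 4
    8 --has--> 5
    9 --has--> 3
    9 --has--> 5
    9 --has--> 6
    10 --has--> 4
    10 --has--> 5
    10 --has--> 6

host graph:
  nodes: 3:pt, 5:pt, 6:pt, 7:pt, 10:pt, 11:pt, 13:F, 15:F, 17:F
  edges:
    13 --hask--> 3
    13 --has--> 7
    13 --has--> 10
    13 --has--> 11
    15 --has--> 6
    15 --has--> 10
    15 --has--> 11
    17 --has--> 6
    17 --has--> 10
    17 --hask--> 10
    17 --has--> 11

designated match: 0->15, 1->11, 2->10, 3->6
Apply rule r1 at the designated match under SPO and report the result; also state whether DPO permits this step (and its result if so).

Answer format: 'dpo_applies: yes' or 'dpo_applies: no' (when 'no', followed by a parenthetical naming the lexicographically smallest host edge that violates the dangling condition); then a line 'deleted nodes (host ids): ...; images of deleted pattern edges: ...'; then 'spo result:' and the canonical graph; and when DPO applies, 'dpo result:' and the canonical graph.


dpo_applies: yes
deleted nodes (host ids): 15; images of deleted pattern edges: (15,6,has); (15,10,has); (15,11,has)
spo result:
nodes: 3:pt, 5:pt, 6:pt, 7:pt, 10:pt, 11:pt, 13:F, 17:F, 18:pt, 19:pt, 20:pt, 21:F, 22:F, 23:F, 24:F
edges: (13,3,hask); (13,7,has); (13,10,has); (13,11,has); (17,6,has); (17,10,has); (17,10,hask); (17,11,has); (21,11,has); (21,18,has); (21,20,has); (22,10,has); (22,18,has); (22,19,has); (23,6,has); (23,19,has); (23,20,has); (24,18,has); (24,19,has); (24,20,has)
dpo result:
nodes: 3:pt, 5:pt, 6:pt, 7:pt, 10:pt, 11:pt, 13:F, 17:F, 18:pt, 19:pt, 20:pt, 21:F, 22:F, 23:F, 24:F
edges: (13,3,hask); (13,7,has); (13,10,has); (13,11,has); (17,6,has); (17,10,has); (17,10,hask); (17,11,has); (21,11,has); (21,18,has); (21,20,has); (22,10,has); (22,18,has); (22,19,has); (23,6,has); (23,19,has); (23,20,has); (24,18,has); (24,19,has); (24,20,has)


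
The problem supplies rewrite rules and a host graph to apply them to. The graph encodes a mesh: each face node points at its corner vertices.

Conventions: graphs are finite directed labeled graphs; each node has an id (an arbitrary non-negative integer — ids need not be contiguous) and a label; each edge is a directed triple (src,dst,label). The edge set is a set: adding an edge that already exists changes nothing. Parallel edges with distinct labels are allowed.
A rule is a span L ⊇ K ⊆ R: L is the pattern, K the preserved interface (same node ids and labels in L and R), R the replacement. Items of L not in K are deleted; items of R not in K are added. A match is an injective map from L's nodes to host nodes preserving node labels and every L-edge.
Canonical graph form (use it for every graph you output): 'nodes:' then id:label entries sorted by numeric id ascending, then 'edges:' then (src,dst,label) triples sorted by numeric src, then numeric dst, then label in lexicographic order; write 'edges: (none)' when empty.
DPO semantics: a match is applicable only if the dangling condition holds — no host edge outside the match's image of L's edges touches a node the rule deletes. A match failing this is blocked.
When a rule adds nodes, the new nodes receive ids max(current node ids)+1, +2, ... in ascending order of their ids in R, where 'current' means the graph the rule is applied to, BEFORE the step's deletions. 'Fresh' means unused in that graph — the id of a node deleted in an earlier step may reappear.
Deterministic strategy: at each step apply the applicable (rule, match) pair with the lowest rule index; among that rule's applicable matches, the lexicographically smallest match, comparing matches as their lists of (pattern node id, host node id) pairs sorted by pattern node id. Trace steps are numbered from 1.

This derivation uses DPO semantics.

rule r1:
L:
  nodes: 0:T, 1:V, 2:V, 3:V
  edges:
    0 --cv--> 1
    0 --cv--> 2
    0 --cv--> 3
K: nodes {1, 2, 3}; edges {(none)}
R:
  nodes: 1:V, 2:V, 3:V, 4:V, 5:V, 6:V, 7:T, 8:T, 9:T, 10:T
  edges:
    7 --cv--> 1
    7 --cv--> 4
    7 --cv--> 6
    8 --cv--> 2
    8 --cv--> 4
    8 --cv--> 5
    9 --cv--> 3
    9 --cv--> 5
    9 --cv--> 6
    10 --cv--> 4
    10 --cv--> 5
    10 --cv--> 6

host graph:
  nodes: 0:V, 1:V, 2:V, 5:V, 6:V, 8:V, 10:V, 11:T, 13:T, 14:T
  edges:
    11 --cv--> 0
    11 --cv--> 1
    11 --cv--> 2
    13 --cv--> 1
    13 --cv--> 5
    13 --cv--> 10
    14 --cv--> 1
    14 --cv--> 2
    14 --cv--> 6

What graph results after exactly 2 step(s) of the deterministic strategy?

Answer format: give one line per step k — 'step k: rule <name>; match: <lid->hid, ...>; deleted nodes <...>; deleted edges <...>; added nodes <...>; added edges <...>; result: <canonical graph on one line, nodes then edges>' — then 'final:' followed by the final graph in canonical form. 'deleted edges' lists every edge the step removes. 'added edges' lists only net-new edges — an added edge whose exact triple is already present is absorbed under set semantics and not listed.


step 1: rule r1; match: 0->11, 1->0, 2->1, 3->2; deleted nodes 11; deleted edges (11,0,cv); (11,1,cv); (11,2,cv); added nodes 15, 16, 17, 18, 19, 20, 21; added edges (18,0,cv); (18,15,cv); (18,17,cv); (19,1,cv); (19,15,cv); (19,16,cv); (20,2,cv); (20,16,cv); (20,17,cv); (21,15,cv); (21,16,cv); (21,17,cv); result: nodes: 0:V, 1:V, 2:V, 5:V, 6:V, 8:V, 10:V, 13:T, 14:T, 15:V, 16:V, 17:V, 18:T, 19:T, 20:T, 21:T edges: (13,1,cv); (13,5,cv); (13,10,cv); (14,1,cv); (14,2,cv); (14,6,cv); (18,0,cv); (18,15,cv); (18,17,cv); (19,1,cv); (19,15,cv); (19,16,cv); (20,2,cv); (20,16,cv); (20,17,cv); (21,15,cv); (21,16,cv); (21,17,cv)
step 2: rule r1; match: 0->13, 1->1, 2->5, 3->10; deleted nodes 13; deleted edges (13,1,cv); (13,5,cv); (13,10,cv); added nodes 22, 23, 24, 25, 26, 27, 28; added edges (25,1,cv); (25,22,cv); (25,24,cv); (26,5,cv); (26,22,cv); (26,23,cv); (27,10,cv); (27,23,cv); (27,24,cv); (28,22,cv); (28,23,cv); (28,24,cv); result: nodes: 0:V, 1:V, 2:V, 5:V, 6:V, 8:V, 10:V, 14:T, 15:V, 16:V, 17:V, 18:T, 19:T, 20:T, 21:T, 22:V, 23:V, 24:V, 25:T, 26:T, 27:T, 28:T edges: (14,1,cv); (14,2,cv); (14,6,cv); (18,0,cv); (18,15,cv); (18,17,cv); (19,1,cv); (19,15,cv); (19,16,cv); (20,2,cv); (20,16,cv); (20,17,cv); (21,15,cv); (21,16,cv); (21,17,cv); (25,1,cv); (25,22,cv); (25,24,cv); (26,5,cv); (26,22,cv); (26,23,cv); (27,10,cv); (27,23,cv); (27,24,cv); (28,22,cv); (28,23,cv); (28,24,cv)
final:
nodes: 0:V, 1:V, 2:V, 5:V, 6:V, 8:V, 10:V, 14:T, 15:V, 16:V, 17:V, 18:T, 19:T, 20:T, 21:T, 22:V, 23:V, 24:V, 25:T, 26:T, 27:T, 28:T
edges: (14,1,cv); (14,2,cv); (14,6,cv); (18,0,cv); (18,15,cv); (18,17,cv); (19,1,cv); (19,15,cv); (19,16,cv); (20,2,cv); (20,16,cv); (20,17,cv); (21,15,cv); (21,16,cv); (21,17,cv); (25,1,cv); (25,22,cv); (25,24,cv); (26,5,cv); (26,22,cv); (26,23,cv); (27,10,cv); (27,23,cv); (27,24,cv); (28,22,cv); (28,23,cv); (28,24,cv)


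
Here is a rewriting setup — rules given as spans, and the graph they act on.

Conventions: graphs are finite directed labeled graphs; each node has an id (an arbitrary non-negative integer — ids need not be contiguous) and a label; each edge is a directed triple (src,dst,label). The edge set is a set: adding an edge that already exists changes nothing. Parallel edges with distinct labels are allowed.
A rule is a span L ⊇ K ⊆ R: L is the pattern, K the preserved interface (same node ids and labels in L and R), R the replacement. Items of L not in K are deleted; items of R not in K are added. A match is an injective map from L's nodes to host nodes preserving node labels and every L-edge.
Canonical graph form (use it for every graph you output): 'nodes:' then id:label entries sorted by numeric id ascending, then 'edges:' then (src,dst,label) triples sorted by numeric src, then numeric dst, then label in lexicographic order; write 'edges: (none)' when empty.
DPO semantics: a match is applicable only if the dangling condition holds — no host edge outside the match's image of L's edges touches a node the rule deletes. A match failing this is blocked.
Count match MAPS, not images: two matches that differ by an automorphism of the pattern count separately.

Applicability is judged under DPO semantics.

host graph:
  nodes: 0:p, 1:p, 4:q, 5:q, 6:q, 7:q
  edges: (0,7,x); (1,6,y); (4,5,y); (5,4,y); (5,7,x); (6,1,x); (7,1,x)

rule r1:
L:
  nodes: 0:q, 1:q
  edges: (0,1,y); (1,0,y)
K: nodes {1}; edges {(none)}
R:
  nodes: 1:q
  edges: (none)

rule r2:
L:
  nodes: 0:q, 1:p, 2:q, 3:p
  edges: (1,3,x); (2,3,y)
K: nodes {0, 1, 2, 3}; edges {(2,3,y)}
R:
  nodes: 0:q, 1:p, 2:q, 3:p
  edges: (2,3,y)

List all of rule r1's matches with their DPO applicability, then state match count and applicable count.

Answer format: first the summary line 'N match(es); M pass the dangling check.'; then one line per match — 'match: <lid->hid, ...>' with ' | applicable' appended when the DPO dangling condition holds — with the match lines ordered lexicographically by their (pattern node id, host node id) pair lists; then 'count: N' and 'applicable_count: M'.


2 match(es); 1 pass the dangling check.
match: 0->4, 1->5 | applicable
match: 0->5, 1->4
count: 2
applicable_count: 1


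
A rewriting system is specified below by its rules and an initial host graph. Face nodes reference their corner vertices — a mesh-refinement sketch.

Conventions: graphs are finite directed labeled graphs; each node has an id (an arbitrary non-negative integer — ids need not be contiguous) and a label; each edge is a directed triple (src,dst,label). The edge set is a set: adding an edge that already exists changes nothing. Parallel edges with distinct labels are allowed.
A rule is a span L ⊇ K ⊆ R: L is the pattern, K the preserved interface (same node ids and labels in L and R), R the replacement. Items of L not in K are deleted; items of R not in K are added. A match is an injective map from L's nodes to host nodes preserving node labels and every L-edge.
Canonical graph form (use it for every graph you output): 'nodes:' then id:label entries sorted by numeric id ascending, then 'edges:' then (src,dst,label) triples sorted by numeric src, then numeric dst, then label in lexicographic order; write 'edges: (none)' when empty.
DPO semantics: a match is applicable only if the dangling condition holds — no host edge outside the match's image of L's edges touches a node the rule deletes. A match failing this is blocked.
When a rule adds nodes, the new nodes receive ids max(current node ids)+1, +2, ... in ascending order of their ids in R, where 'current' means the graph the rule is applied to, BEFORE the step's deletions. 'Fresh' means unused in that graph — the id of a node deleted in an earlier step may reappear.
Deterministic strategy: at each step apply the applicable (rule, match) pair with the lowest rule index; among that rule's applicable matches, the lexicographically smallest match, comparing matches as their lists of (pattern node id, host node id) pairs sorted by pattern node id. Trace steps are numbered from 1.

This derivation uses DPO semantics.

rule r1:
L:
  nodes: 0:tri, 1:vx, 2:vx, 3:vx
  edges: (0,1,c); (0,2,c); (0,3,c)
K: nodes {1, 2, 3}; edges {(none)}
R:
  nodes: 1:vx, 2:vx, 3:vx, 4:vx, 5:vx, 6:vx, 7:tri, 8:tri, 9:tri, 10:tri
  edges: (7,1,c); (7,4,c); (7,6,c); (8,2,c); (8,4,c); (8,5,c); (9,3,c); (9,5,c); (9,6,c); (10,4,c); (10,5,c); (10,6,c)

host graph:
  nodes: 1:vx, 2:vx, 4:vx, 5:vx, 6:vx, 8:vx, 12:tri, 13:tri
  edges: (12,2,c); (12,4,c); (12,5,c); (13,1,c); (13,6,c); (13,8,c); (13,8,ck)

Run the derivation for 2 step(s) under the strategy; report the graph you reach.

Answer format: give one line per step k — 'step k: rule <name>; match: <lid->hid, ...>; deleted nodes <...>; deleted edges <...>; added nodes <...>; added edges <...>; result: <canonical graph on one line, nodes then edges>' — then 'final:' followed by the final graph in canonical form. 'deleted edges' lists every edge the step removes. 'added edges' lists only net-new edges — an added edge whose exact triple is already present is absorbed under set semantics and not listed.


step 1: rule r1; match: 0->12, 1->2, 2->4, 3->5; deleted nodes 12; deleted edges (12,2,c); (12,4,c); (12,5,c); added nodes 14, 15, 16, 17, 18, 19, 20; added edges (17,2,c); (17,14,c); (17,16,c); (18,4,c); (18,14,c); (18,15,c); (19,5,c); (19,15,c); (19,16,c); (20,14,c); (20,15,c); (20,16,c); result: nodes: 1:vx, 2:vx, 4:vx, 5:vx, 6:vx, 8:vx, 13:tri, 14:vx, 15:vx, 16:vx, 17:tri, 18:tri, 19:tri, 20:tri edges: (13,1,c); (13,6,c); (13,8,c); (13,8,ck); (17,2,c); (17,14,c); (17,16,c); (18,4,c); (18,14,c); (18,15,c); (19,5,c); (19,15,c); (19,16,c); (20,14,c); (20,15,c); (20,16,c)
step 2: rule r1; match: 0->17, 1->2, 2->14, 3->16; deleted nodes 17; deleted edges (17,2,c); (17,14,c); (17,16,c); added nodes 21, 22, 23, 24, 25, 26, 27; added edges (24,2,c); (24,21,c); (24,23,c); (25,14,c); (25,21,c); (25,22,c); (26,16,c); (26,22,c); (26,23,c); (27,21,c); (27,22,c); (27,23,c); result: nodes: 1:vx, 2:vx, 4:vx, 5:vx, 6:vx, 8:vx, 13:tri, 14:vx, 15:vx, 16:vx, 18:tri, 19:tri, 20:tri, 21:vx, 22:vx, 23:vx, 24:tri, 25:tri, 26:tri, 27:tri edges: (13,1,c); (13,6,c); (13,8,c); (13,8,ck); (18,4,c); (18,14,c); (18,15,c); (19,5,c); (19,15,c); (19,16,c); (20,14,c); (20,15,c); (20,16,c); (24,2,c); (24,21,c); (24,23,c); (25,14,c); (25,21,c); (25,22,c); (26,16,c); (26,22,c); (26,23,c); (27,21,c); (27,22,c); (27,23,c)
final:
nodes: 1:vx, 2:vx, 4:vx, 5:vx, 6:vx, 8:vx, 13:tri, 14:vx, 15:vx, 16:vx, 18:tri, 19:tri, 20:tri, 21:vx, 22:vx, 23:vx, 24:tri, 25:tri, 26:tri, 27:tri
edges: (13,1,c); (13,6,c); (13,8,c); (13,8,ck); (18,4,c); (18,14,c); (18,15,c); (19,5,c); (19,15,c); (19,16,c); (20,14,c); (20,15,c); (20,16,c); (24,2,c); (24,21,c); (24,23,c); (25,14,c); (25,21,c); (25,22,c); (26,16,c); (26,22,c); (26,23,c); (27,21,c); (27,22,c); (27,23,c)


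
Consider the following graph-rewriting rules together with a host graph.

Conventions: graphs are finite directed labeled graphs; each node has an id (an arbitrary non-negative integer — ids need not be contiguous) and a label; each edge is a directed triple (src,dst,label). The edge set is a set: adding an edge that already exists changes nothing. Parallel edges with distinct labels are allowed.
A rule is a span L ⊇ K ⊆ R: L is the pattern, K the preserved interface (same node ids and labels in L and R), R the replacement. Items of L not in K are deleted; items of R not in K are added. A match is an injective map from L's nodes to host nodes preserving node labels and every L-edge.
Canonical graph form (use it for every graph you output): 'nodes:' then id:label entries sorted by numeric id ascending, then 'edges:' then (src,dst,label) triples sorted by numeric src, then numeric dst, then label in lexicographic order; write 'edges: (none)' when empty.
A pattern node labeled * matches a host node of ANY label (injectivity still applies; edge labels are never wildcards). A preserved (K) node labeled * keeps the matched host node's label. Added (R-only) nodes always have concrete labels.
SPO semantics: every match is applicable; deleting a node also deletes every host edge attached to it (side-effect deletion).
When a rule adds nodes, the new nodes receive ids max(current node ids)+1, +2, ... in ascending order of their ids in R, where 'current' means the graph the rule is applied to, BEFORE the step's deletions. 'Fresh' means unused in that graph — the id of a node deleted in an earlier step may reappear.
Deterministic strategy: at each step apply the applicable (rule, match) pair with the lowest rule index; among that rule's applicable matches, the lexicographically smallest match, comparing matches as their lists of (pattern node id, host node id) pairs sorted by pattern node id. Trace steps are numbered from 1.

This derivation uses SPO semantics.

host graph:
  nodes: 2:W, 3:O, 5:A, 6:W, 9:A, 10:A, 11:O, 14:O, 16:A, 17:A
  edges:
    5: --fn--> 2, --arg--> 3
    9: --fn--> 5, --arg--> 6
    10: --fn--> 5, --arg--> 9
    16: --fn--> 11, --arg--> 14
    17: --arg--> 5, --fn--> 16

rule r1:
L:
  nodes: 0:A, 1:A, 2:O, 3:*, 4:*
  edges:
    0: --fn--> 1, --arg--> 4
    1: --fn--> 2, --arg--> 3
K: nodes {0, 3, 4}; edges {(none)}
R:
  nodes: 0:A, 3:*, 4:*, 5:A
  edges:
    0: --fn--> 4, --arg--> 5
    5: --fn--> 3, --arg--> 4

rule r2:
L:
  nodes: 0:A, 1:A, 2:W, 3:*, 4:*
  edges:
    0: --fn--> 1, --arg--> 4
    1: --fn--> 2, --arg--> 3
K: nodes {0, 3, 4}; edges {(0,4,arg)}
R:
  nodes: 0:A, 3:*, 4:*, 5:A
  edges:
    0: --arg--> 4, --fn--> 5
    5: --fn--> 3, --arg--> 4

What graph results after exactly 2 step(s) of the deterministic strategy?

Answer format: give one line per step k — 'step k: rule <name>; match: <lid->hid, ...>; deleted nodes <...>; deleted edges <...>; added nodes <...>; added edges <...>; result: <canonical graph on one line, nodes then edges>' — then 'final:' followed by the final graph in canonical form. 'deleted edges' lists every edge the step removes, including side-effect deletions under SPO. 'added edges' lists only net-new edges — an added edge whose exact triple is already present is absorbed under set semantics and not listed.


step 1: rule r1; match: 0->17, 1->16, 2->11, 3->14, 4->5; deleted nodes 11, 16; deleted edges (16,11,fn); (16,14,arg); (17,5,arg); (17,16,fn); added nodes 18; added edges (17,5,fn); (17,18,arg); (18,5,arg); (18,14,fn); result: nodes: 2:W, 3:O, 5:A, 6:W, 9:A, 10:A, 14:O, 17:A, 18:A edges: (5,2,fn); (5,3,arg); (9,5,fn); (9,6,arg); (10,5,fn); (10,9,arg); (17,5,fn); (17,18,arg); (18,5,arg); (18,14,fn)
step 2: rule r2; match: 0->9, 1->5, 2->2, 3->3, 4->6; deleted nodes 2, 5; deleted edges (5,2,fn); (5,3,arg); (9,5,fn); (10,5,fn); (17,5,fn); (18,5,arg); added nodes 19; added edges (9,19,fn); (19,3,fn); (19,6,arg); result: nodes: 3:O, 6:W, 9:A, 10:A, 14:O, 17:A, 18:A, 19:A edges: (9,6,arg); (9,19,fn); (10,9,arg); (17,18,arg); (18,14,fn); (19,3,fn); (19,6,arg)
final:
nodes: 3:O, 6:W, 9:A, 10:A, 14:O, 17:A, 18:A, 19:A
edges: (9,6,arg); (9,19,fn); (10,9,arg); (17,18,arg); (18,14,fn); (19,3,fn); (19,6,arg)


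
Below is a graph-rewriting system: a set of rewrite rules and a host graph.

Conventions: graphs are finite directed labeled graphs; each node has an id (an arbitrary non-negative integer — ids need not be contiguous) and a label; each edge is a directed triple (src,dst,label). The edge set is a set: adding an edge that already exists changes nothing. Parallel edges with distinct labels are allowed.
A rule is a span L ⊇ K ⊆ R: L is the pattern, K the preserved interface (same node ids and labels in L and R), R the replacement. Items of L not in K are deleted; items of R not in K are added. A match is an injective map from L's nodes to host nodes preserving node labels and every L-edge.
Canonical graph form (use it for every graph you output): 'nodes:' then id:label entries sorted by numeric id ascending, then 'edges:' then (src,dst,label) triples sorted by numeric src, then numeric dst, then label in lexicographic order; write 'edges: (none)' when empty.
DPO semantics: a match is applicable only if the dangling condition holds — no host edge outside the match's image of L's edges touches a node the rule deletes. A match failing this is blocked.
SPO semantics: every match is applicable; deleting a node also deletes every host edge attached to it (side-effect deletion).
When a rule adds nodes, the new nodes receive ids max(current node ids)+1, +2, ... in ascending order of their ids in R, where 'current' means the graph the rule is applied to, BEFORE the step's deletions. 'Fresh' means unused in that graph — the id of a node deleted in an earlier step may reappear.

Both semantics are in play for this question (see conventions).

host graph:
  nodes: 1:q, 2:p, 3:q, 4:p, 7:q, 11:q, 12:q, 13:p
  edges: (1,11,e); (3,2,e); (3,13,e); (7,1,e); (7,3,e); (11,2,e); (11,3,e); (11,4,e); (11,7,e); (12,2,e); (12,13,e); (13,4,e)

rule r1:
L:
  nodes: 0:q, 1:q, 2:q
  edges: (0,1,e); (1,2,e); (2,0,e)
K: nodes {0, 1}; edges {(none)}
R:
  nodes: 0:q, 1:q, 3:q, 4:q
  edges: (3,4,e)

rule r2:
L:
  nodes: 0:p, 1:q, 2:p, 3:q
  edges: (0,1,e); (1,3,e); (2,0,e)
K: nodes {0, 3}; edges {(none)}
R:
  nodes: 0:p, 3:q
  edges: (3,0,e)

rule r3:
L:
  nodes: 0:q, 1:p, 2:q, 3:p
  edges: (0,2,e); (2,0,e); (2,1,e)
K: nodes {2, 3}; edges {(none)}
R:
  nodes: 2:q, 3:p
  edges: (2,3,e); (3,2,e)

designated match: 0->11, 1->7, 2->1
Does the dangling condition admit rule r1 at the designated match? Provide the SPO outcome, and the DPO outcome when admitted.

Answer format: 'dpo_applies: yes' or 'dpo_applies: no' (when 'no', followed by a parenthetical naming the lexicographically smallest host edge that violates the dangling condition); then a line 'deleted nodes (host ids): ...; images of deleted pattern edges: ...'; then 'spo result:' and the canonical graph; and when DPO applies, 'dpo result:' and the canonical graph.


dpo_applies: yes
deleted nodes (host ids): 1; images of deleted pattern edges: (1,11,e); (7,1,e); (11,7,e)
spo result:
nodes: 2:p, 3:q, 4:p, 7:q, 11:q, 12:q, 13:p, 14:q, 15:q
edges: (3,2,e); (3,13,e); (7,3,e); (11,2,e); (11,3,e); (11,4,e); (12,2,e); (12,13,e); (13,4,e); (14,15,e)
dpo result:
nodes: 2:p, 3:q, 4:p, 7:q, 11:q, 12:q, 13:p, 14:q, 15:q
edges: (3,2,e); (3,13,e); (7,3,e); (11,2,e); (11,3,e); (11,4,e); (12,2,e); (12,13,e); (13,4,e); (14,15,e)


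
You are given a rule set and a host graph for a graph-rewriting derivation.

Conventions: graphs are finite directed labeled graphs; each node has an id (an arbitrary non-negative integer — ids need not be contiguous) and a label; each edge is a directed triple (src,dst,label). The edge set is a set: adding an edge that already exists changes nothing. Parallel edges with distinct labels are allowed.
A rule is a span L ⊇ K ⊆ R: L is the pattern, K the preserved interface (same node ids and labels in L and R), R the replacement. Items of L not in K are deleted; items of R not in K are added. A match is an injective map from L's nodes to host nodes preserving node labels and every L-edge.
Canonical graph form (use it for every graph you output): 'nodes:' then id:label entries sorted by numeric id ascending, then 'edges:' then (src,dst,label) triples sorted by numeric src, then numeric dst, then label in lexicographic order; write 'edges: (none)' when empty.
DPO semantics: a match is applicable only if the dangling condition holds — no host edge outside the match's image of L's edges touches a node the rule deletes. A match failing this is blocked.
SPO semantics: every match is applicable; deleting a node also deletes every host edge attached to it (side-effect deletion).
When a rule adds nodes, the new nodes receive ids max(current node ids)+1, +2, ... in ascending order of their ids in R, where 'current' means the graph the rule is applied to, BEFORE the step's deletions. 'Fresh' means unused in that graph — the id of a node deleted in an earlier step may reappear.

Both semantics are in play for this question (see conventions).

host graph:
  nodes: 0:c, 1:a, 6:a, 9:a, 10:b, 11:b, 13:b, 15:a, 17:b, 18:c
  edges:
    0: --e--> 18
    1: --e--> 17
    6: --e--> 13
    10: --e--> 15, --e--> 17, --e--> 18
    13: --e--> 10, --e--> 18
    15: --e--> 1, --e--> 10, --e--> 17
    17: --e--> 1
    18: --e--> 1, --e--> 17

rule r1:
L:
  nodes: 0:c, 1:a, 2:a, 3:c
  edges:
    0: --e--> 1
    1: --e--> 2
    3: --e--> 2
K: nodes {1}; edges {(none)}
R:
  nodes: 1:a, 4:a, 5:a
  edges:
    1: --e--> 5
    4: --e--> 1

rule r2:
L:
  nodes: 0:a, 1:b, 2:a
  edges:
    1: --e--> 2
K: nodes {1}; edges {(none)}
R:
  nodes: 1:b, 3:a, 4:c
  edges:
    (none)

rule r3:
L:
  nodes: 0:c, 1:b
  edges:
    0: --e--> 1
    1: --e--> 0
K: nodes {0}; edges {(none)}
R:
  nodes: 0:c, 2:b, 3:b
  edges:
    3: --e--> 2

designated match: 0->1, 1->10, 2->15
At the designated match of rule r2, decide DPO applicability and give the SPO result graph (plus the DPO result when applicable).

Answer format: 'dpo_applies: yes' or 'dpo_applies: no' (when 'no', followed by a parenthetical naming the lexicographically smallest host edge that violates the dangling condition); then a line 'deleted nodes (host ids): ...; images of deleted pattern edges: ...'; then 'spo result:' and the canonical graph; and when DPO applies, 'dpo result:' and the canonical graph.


dpo_applies: no
(the rule deletes node 1, which keeps host edge (1,17,e) outside the match image — the dangling condition fails, DPO blocks; SPO proceeds and side-deletes such edges)
deleted nodes (host ids): 1, 15; images of deleted pattern edges: (10,15,e)
spo result:
nodes: 0:c, 6:a, 9:a, 10:b, 11:b, 13:b, 17:b, 18:c, 19:a, 20:c
edges: (0,18,e); (6,13,e); (10,17,e); (10,18,e); (13,10,e); (13,18,e); (18,17,e)


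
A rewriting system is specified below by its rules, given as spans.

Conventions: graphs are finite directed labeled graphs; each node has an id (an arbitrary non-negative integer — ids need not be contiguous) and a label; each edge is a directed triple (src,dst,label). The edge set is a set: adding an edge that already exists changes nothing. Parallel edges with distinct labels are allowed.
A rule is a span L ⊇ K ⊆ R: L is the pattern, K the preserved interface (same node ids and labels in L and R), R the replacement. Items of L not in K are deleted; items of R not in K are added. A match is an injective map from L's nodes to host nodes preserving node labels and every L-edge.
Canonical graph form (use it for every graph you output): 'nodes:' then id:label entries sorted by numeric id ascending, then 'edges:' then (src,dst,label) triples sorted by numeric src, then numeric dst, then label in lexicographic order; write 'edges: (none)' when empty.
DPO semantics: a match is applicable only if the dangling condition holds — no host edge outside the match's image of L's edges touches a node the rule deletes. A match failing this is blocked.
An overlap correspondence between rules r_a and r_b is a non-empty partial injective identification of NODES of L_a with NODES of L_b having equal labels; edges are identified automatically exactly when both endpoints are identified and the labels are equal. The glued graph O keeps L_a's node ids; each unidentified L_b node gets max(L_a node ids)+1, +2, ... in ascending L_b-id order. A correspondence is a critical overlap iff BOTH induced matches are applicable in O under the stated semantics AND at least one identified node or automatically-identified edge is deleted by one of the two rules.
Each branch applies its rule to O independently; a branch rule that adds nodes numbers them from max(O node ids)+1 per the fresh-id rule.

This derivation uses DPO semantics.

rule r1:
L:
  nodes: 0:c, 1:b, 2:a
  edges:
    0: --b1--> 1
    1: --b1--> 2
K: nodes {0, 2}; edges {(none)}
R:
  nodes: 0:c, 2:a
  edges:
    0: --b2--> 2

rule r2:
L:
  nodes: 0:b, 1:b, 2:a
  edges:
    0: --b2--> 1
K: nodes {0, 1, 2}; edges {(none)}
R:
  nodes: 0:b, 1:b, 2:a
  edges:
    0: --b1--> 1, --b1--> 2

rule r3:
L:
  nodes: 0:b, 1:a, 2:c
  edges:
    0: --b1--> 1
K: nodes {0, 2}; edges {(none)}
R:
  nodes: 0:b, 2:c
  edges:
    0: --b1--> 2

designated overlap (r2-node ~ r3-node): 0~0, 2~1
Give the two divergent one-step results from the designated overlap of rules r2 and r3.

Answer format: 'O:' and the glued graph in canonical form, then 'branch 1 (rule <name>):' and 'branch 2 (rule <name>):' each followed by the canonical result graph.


O:
nodes: 0:b, 1:b, 2:a, 3:c
edges: (0,1,b2); (0,2,b1)
branch 1 (rule r2):
nodes: 0:b, 1:b, 2:a, 3:c
edges: (0,1,b1); (0,2,b1)
branch 2 (rule r3):
nodes: 0:b, 1:b, 3:c
edges: (0,1,b2); (0,3,b1)


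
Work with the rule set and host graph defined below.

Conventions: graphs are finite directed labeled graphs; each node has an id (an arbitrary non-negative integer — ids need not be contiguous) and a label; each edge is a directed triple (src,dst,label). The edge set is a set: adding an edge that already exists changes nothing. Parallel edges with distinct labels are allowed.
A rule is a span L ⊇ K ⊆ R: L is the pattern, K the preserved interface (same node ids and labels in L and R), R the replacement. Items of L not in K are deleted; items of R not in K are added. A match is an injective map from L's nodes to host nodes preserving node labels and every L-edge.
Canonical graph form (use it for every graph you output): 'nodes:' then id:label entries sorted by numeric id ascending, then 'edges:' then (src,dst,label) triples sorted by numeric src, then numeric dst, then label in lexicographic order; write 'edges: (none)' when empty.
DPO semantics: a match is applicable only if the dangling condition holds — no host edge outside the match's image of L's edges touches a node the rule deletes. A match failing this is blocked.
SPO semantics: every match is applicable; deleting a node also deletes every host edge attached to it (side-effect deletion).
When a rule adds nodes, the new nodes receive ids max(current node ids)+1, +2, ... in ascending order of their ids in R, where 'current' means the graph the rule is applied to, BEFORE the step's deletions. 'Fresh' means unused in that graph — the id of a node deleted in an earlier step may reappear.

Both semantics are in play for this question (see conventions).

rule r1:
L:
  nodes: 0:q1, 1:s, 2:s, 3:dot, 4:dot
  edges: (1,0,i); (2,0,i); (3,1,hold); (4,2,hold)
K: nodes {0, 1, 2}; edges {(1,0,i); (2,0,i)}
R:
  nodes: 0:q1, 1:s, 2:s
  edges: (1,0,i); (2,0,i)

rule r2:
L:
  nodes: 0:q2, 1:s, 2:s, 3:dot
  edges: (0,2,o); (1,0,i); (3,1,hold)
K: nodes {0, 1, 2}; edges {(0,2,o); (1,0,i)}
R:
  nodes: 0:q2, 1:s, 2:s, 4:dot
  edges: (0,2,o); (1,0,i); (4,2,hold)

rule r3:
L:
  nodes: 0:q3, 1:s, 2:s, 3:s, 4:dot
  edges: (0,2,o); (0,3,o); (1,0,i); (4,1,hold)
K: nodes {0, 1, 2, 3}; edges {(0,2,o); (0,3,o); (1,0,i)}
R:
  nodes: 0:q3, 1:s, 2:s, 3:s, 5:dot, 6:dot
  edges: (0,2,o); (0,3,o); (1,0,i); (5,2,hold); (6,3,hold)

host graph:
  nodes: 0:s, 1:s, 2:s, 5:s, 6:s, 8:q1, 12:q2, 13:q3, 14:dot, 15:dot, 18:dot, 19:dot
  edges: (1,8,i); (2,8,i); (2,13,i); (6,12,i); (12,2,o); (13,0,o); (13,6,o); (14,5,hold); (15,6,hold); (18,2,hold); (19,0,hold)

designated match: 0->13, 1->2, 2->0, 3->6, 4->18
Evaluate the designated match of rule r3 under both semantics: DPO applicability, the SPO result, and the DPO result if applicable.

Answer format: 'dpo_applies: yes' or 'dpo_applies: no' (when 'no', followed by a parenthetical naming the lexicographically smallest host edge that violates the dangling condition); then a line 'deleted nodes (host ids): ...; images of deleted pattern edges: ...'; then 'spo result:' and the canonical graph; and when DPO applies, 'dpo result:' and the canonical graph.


dpo_applies: yes
deleted nodes (host ids): 18; images of deleted pattern edges: (18,2,hold)
spo result:
nodes: 0:s, 1:s, 2:s, 5:s, 6:s, 8:q1, 12:q2, 13:q3, 14:dot, 15:dot, 19:dot, 20:dot, 21:dot
edges: (1,8,i); (2,8,i); (2,13,i); (6,12,i); (12,2,o); (13,0,o); (13,6,o); (14,5,hold); (15,6,hold); (19,0,hold); (20,0,hold); (21,6,hold)
dpo result:
nodes: 0:s, 1:s, 2:s, 5:s, 6:s, 8:q1, 12:q2, 13:q3, 14:dot, 15:dot, 19:dot, 20:dot, 21:dot
edges: (1,8,i); (2,8,i); (2,13,i); (6,12,i); (12,2,o); (13,0,o); (13,6,o); (14,5,hold); (15,6,hold); (19,0,hold); (20,0,hold); (21,6,hold)


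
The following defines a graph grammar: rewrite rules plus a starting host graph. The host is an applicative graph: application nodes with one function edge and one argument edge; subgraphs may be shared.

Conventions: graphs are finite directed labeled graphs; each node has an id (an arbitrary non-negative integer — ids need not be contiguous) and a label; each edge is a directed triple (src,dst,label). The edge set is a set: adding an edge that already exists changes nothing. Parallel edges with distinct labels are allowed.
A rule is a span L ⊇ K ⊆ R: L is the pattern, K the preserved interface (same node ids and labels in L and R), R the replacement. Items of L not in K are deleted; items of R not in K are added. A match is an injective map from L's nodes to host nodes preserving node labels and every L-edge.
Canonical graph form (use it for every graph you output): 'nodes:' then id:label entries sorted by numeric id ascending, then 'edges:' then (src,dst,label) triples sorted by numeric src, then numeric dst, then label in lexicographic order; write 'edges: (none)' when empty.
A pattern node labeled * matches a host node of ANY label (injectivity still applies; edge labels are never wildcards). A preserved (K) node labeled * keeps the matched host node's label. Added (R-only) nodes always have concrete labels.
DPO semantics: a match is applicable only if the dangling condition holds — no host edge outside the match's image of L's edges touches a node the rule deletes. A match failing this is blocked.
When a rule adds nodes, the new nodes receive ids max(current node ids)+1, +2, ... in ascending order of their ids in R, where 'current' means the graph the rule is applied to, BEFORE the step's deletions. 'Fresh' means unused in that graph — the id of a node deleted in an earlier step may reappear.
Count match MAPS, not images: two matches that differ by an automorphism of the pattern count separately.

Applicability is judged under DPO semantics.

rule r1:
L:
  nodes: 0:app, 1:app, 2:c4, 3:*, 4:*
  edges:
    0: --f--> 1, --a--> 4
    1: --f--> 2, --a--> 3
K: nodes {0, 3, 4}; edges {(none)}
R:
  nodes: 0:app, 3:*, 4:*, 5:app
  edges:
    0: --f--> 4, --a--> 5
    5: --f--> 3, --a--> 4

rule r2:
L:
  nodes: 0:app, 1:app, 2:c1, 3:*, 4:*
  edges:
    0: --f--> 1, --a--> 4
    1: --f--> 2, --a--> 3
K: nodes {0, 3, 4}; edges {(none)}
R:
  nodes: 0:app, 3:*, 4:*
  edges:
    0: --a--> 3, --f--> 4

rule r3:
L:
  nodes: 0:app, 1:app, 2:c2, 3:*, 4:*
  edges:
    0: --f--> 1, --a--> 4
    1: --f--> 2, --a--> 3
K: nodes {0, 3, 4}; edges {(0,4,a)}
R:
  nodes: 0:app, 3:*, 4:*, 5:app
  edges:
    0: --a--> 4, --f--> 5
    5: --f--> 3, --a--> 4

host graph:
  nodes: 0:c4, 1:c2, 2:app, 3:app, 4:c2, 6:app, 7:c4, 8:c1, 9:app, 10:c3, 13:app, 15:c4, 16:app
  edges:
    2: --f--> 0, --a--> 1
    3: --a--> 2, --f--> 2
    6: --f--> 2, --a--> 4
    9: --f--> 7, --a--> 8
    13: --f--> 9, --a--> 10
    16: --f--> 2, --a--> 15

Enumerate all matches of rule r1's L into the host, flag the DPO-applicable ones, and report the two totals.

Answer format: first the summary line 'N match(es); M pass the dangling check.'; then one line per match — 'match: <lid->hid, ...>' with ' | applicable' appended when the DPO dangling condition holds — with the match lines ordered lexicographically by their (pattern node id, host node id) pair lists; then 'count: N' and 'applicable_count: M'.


3 match(es); 1 pass the dangling check.
match: 0->6, 1->2, 2->0, 3->1, 4->4
match: 0->13, 1->9, 2->7, 3->8, 4->10 | applicable
match: 0->16, 1->2, 2->0, 3->1, 4->15
count: 3
applicable_count: 1


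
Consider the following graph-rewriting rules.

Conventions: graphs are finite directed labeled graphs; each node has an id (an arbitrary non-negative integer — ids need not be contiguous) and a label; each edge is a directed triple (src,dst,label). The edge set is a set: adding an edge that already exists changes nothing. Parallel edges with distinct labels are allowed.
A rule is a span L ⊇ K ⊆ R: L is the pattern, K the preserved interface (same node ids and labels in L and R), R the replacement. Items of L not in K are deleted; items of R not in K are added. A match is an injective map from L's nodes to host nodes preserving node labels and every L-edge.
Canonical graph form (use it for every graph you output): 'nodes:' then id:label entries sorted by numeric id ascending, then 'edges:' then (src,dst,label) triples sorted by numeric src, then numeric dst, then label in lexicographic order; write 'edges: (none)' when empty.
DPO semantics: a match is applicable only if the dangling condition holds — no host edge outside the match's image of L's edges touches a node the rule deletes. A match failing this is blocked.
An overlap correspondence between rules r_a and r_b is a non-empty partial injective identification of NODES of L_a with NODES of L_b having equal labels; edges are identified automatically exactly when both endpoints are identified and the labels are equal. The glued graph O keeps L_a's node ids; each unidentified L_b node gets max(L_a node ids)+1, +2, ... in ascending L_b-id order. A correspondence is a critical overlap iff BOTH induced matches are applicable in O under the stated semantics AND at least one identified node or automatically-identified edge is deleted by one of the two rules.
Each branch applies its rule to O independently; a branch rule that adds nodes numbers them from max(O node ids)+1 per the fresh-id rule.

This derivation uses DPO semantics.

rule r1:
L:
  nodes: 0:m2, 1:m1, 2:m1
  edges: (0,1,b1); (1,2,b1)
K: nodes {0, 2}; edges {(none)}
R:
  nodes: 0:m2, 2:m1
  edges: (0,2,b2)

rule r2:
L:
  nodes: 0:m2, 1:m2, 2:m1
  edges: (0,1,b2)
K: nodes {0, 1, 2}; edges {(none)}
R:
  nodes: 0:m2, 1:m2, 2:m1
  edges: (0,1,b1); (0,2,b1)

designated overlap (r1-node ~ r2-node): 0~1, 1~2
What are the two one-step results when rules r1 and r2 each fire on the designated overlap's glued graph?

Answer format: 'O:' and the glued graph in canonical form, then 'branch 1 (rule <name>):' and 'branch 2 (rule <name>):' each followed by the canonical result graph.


O:
nodes: 0:m2, 1:m1, 2:m1, 3:m2
edges: (0,1,b1); (1,2,b1); (3,0,b2)
branch 1 (rule r1):
nodes: 0:m2, 2:m1, 3:m2
edges: (0,2,b2); (3,0,b2)
branch 2 (rule r2):
nodes: 0:m2, 1:m1, 2:m1, 3:m2
edges: (0,1,b1); (1,2,b1); (3,0,b1); (3,1,b1)


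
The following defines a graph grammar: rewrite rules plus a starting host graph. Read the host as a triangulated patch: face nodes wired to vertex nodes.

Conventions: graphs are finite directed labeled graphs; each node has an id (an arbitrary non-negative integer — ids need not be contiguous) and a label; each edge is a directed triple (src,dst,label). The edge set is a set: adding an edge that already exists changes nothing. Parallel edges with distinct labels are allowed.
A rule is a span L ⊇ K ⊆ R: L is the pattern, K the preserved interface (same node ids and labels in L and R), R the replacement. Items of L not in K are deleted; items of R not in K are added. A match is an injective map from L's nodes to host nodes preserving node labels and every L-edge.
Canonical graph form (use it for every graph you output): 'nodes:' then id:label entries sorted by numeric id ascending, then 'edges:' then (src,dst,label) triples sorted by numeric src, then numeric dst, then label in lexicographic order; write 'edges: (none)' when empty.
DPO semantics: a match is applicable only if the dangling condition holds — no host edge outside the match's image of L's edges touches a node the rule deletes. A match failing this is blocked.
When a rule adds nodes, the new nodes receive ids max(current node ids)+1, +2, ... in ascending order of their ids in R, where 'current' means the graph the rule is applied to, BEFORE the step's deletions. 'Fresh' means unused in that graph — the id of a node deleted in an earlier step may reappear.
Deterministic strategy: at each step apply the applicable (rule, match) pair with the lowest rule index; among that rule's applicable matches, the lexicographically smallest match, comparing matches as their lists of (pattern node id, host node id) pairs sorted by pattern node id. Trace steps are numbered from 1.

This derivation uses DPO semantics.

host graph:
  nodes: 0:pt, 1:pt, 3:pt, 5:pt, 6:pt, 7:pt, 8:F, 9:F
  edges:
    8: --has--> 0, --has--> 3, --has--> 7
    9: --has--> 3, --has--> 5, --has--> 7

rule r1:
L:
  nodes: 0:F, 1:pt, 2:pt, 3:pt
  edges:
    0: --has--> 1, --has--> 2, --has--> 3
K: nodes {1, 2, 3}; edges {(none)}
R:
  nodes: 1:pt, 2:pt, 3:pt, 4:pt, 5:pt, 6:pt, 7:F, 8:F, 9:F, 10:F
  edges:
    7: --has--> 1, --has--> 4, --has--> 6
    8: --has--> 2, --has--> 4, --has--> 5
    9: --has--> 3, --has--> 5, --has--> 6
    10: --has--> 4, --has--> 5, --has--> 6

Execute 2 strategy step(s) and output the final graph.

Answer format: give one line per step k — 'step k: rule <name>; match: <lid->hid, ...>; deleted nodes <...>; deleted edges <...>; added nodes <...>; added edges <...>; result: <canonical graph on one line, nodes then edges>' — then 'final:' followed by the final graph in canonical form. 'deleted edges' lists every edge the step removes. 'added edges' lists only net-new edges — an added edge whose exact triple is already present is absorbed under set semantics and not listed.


step 1: rule r1; match: 0->8, 1->0, 2->3, 3->7; deleted nodes 8; deleted edges (8,0,has); (8,3,has); (8,7,has); added nodes 10, 11, 12, 13, 14, 15, 16; added edges (13,0,has); (13,10,has); (13,12,has); (14,3,has); (14,10,has); (14,11,has); (15,7,has); (15,11,has); (15,12,has); (16,10,has); (16,11,has); (16,12,has); result: nodes: 0:pt, 1:pt, 3:pt, 5:pt, 6:pt, 7:pt, 9:F, 10:pt, 11:pt, 12:pt, 13:F, 14:F, 15:F, 16:F edges: (9,3,has); (9,5,has); (9,7,has); (13,0,has); (13,10,has); (13,12,has); (14,3,has); (14,10,has); (14,11,has); (15,7,has); (15,11,has); (15,12,has); (16,10,has); (16,11,has); (16,12,has)
step 2: rule r1; match: 0->9, 1->3, 2->5, 3->7; deleted nodes 9; deleted edges (9,3,has); (9,5,has); (9,7,has); added nodes 17, 18, 19, 20, 21, 22, 23; added edges (20,3,has); (20,17,has); (20,19,has); (21,5,has); (21,17,has); (21,18,has); (22,7,has); (22,18,has); (22,19,has); (23,17,has); (23,18,has); (23,19,has); result: nodes: 0:pt, 1:pt, 3:pt, 5:pt, 6:pt, 7:pt, 10:pt, 11:pt, 12:pt, 13:F, 14:F, 15:F, 16:F, 17:pt, 18:pt, 19:pt, 20:F, 21:F, 22:F, 23:F edges: (13,0,has); (13,10,has); (13,12,has); (14,3,has); (14,10,has); (14,11,has); (15,7,has); (15,11,has); (15,12,has); (16,10,has); (16,11,has); (16,12,has); (20,3,has); (20,17,has); (20,19,has); (21,5,has); (21,17,has); (21,18,has); (22,7,has); (22,18,has); (22,19,has); (23,17,has); (23,18,has); (23,19,has)
final:
nodes: 0:pt, 1:pt, 3:pt, 5:pt, 6:pt, 7:pt, 10:pt, 11:pt, 12:pt, 13:F, 14:F, 15:F, 16:F, 17:pt, 18:pt, 19:pt, 20:F, 21:F, 22:F, 23:F
edges: (13,0,has); (13,10,has); (13,12,has); (14,3,has); (14,10,has); (14,11,has); (15,7,has); (15,11,has); (15,12,has); (16,10,has); (16,11,has); (16,12,has); (20,3,has); (20,17,has); (20,19,has); (21,5,has); (21,17,has); (21,18,has); (22,7,has); (22,18,has); (22,19,has); (23,17,has); (23,18,has); (23,19,has)
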